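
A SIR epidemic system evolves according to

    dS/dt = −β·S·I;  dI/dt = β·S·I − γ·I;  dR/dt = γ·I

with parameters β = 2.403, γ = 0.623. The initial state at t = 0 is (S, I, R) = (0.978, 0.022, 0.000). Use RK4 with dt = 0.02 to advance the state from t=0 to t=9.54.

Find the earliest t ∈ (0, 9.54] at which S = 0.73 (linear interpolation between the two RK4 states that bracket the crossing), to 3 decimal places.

t = 1.437

t=0.000: state=(0.978, 0.022, 0.000)
step 1 (dt=0.02): k1=(-0.052, 0.038, 0.014), k2=(-0.053, 0.039, 0.014), k3=(-0.053, 0.039, 0.014), k4=(-0.053, 0.039, 0.014); state += dt/6·(k1+2k2+2k3+k4)
t=0.020: state=(0.977, 0.023, 0.000)
t=0.040: state=(0.976, 0.024, 0.001)
t=0.060: state=(0.975, 0.024, 0.001)
continuing one RK4 step at a time; state shown every 25 steps (Δt=0.5):
t=0.500: state=(0.938, 0.051, 0.011)
t=1.000: state=(0.855, 0.110, 0.035)
t=1.420: state=(0.736, 0.190, 0.074)
next step: t=1.440: state=(0.729, 0.195, 0.076) — S has crossed 0.73
linear interpolation between t=1.420 (0.73571) and t=1.440 (0.72893) → t≈1.437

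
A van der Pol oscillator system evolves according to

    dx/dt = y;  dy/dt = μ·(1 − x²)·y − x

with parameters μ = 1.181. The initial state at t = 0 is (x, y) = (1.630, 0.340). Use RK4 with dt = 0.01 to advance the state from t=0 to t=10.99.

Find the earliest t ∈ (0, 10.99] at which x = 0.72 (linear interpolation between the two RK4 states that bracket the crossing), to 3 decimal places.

t = 1.576

t=0.000: state=(1.630, 0.340)
step 1 (dt=0.01): k1=(0.340, -2.295), k2=(0.329, -2.277), k3=(0.329, -2.277), k4=(0.317, -2.258); state += dt/6·(k1+2k2+2k3+k4)
t=0.010: state=(1.633, 0.317)
t=0.020: state=(1.636, 0.295)
t=0.030: state=(1.639, 0.273)
continuing one RK4 step at a time; state shown every 50 steps (Δt=0.5):
t=0.500: state=(1.586, -0.396)
t=1.000: state=(1.295, -0.752)
t=1.500: state=(0.816, -1.214)
t=1.570: state=(0.728, -1.310)
next step: t=1.580: state=(0.714, -1.325) — x has crossed 0.72
linear interpolation between t=1.570 (0.72754) and t=1.580 (0.71436) → t≈1.576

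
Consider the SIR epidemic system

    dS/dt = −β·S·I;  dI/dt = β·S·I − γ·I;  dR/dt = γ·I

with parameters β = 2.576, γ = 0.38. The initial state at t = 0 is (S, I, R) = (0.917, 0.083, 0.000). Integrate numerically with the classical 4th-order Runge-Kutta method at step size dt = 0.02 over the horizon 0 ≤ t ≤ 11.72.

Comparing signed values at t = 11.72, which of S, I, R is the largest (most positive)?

largest component: R

t=0.000: state=(0.917, 0.083, 0.000)
step 1 (dt=0.02): k1=(-0.196, 0.165, 0.032), k2=(-0.200, 0.167, 0.032), k3=(-0.200, 0.167, 0.032), k4=(-0.203, 0.170, 0.033); state += dt/6·(k1+2k2+2k3+k4)
t=0.020: state=(0.913, 0.086, 0.001)
t=0.040: state=(0.909, 0.090, 0.001)
t=0.060: state=(0.905, 0.093, 0.002)
continuing one RK4 step at a time; state shown every 25 steps (Δt=0.5):
t=0.500: state=(0.768, 0.206, 0.026)
t=1.000: state=(0.524, 0.393, 0.083)
t=1.500: state=(0.284, 0.543, 0.173)
t=2.000: state=(0.136, 0.582, 0.282)
t=2.500: state=(0.065, 0.545, 0.390)
t=3.000: state=(0.034, 0.479, 0.487)
t=3.500: state=(0.019, 0.409, 0.571)
t=4.000: state=(0.012, 0.345, 0.643)
t=4.500: state=(0.008, 0.289, 0.703)
t=5.000: state=(0.006, 0.241, 0.753)
t=5.500: state=(0.004, 0.201, 0.795)
t=6.000: state=(0.003, 0.167, 0.830)
t=6.500: state=(0.003, 0.138, 0.859)
t=7.000: state=(0.002, 0.115, 0.883)
t=7.500: state=(0.002, 0.095, 0.903)
t=8.000: state=(0.002, 0.079, 0.919)
t=8.500: state=(0.002, 0.065, 0.933)
t=9.000: state=(0.002, 0.054, 0.944)
t=9.500: state=(0.001, 0.045, 0.954)
t=10.000: state=(0.001, 0.037, 0.961)
t=10.500: state=(0.001, 0.031, 0.968)
t=11.000: state=(0.001, 0.026, 0.973)
t=11.500: state=(0.001, 0.021, 0.978)
t=11.720: state=(0.001, 0.019, 0.979)
compare at T: S=0.001, I=0.019, R=0.979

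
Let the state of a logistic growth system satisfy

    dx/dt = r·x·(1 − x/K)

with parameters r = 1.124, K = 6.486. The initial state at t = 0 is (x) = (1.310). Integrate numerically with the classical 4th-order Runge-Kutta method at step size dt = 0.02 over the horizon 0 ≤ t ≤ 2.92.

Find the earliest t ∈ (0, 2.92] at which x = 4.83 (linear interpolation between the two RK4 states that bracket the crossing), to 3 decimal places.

t=0.000: state=(1.310)
step 1 (dt=0.02): k1=(1.175), k2=(1.183), k3=(1.183), k4=(1.191); state += dt/6·(k1+2k2+2k3+k4)
t=0.020: state=(1.334)
t=0.040: state=(1.358)
t=0.060: state=(1.382)
continuing one RK4 step at a time; state shown every 5 steps (Δt=0.1):
t=0.100: state=(1.431)
t=0.200: state=(1.561)
t=0.300: state=(1.698)
t=0.400: state=(1.842)
t=0.500: state=(1.994)
t=0.600: state=(2.153)
t=0.700: state=(2.317)
t=0.800: state=(2.487)
t=0.900: state=(2.662)
t=1.000: state=(2.840)
t=1.100: state=(3.020)
t=1.200: state=(3.202)
t=1.300: state=(3.384)
t=1.400: state=(3.566)
t=1.500: state=(3.745)
t=1.600: state=(3.921)
t=1.700: state=(4.093)
t=1.800: state=(4.260)
t=1.900: state=(4.422)
t=2.000: state=(4.576)
t=2.100: state=(4.724)
t=2.160: state=(4.809)
next step: t=2.180: state=(4.837) — x has crossed 4.83
linear interpolation between t=2.160 (4.80944) and t=2.180 (4.83723) → t≈2.175

t = 2.175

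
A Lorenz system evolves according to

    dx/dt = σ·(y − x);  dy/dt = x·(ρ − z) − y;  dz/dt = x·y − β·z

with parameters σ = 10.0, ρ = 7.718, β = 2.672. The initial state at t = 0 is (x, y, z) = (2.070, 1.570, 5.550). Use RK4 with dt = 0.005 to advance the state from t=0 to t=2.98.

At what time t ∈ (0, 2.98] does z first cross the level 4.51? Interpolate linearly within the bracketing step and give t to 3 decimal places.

t=0.000: state=(2.070, 1.570, 5.550)
step 1 (dt=0.005): k1=(-5.000, 2.918, -11.580), k2=(-4.802, 2.943, -11.507), k3=(-4.806, 2.944, -11.507), k4=(-4.613, 2.969, -11.434); state += dt/6·(k1+2k2+2k3+k4)
t=0.005: state=(2.046, 1.585, 5.492)
t=0.010: state=(2.024, 1.600, 5.436)
t=0.015: state=(2.004, 1.615, 5.380)
continuing one RK4 step at a time; state shown every 20 steps (Δt=0.1):
t=0.100: state=(1.875, 1.915, 4.542)
next step: t=0.105: state=(1.878, 1.936, 4.500) — z has crossed 4.51
linear interpolation between t=0.100 (4.54214) and t=0.105 (4.49980) → t≈0.104

t = 0.104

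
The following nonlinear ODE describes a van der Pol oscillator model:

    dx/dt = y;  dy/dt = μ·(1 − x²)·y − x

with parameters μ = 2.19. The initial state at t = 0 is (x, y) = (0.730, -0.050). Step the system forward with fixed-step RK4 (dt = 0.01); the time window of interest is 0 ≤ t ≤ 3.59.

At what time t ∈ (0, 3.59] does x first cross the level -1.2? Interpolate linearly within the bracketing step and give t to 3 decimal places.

t = 1.470

t=0.000: state=(0.730, -0.050)
step 1 (dt=0.01): k1=(-0.050, -0.781), k2=(-0.054, -0.785), k3=(-0.054, -0.785), k4=(-0.058, -0.789); state += dt/6·(k1+2k2+2k3+k4)
t=0.010: state=(0.729, -0.058)
t=0.020: state=(0.729, -0.066)
t=0.030: state=(0.728, -0.074)
continuing one RK4 step at a time; state shown every 20 steps (Δt=0.2):
t=0.200: state=(0.703, -0.222)
t=0.400: state=(0.638, -0.435)
t=0.600: state=(0.525, -0.717)
t=0.800: state=(0.343, -1.127)
t=1.000: state=(0.059, -1.763)
t=1.200: state=(-0.380, -2.655)
t=1.400: state=(-0.982, -3.187)
t=1.460: state=(-1.170, -3.056)
next step: t=1.470: state=(-1.201, -3.017) — x has crossed -1.2
linear interpolation between t=1.460 (-1.17039) and t=1.470 (-1.20076) → t≈1.470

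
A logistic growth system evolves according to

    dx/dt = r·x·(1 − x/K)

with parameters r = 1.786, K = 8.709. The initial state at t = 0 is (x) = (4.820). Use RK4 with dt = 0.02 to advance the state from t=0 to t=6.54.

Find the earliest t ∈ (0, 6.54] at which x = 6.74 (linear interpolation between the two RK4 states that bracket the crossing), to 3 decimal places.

t = 0.569

t=0.000: state=(4.820)
step 1 (dt=0.02): k1=(3.844), k2=(3.836), k3=(3.837), k4=(3.828); state += dt/6·(k1+2k2+2k3+k4)
t=0.020: state=(4.897)
t=0.040: state=(4.973)
t=0.060: state=(5.049)
continuing one RK4 step at a time; state shown every 25 steps (Δt=0.5):
t=0.500: state=(6.546)
t=0.560: state=(6.716)
next step: t=0.580: state=(6.770) — x has crossed 6.74
linear interpolation between t=0.560 (6.71589) and t=0.580 (6.77026) → t≈0.569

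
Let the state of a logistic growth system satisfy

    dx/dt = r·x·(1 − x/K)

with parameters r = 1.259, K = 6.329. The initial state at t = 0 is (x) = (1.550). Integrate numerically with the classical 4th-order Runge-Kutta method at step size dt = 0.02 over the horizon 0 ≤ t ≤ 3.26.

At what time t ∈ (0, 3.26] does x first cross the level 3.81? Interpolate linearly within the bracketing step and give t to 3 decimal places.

t = 1.223

t=0.000: state=(1.550)
step 1 (dt=0.02): k1=(1.474), k2=(1.483), k3=(1.483), k4=(1.492); state += dt/6·(k1+2k2+2k3+k4)
t=0.020: state=(1.580)
t=0.040: state=(1.610)
t=0.060: state=(1.640)
continuing one RK4 step at a time; state shown every 10 steps (Δt=0.2):
t=0.200: state=(1.863)
t=0.400: state=(2.210)
t=0.600: state=(2.585)
t=0.800: state=(2.977)
t=1.000: state=(3.375)
t=1.200: state=(3.766)
t=1.220: state=(3.804)
next step: t=1.240: state=(3.842) — x has crossed 3.81
linear interpolation between t=1.220 (3.80429) and t=1.240 (3.84240) → t≈1.223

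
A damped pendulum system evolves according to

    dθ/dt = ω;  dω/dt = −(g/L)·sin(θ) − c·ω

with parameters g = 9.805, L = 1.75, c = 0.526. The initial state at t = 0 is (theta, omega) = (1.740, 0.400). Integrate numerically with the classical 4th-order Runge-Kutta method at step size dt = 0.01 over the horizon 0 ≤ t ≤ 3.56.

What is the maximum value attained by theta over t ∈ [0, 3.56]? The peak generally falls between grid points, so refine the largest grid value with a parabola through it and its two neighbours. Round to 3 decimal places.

max theta = 1.754

t=0.000: state=(1.740, 0.400)
step 1 (dt=0.01): k1=(0.400, -5.733), k2=(0.371, -5.716), k3=(0.371, -5.716), k4=(0.343, -5.700); state += dt/6·(k1+2k2+2k3+k4)
t=0.010: state=(1.744, 0.343)
t=0.020: state=(1.747, 0.286)
t=0.030: state=(1.749, 0.230)
continuing one RK4 step at a time; state shown every 20 steps (Δt=0.2):
t=0.200: state=(1.709, -0.688)
t=0.400: state=(1.471, -1.680)
t=0.600: state=(1.047, -2.520)
t=0.800: state=(0.487, -2.999)
t=1.000: state=(-0.112, -2.887)
t=1.200: state=(-0.629, -2.202)
t=1.400: state=(-0.973, -1.208)
t=1.600: state=(-1.109, -0.160)
t=1.800: state=(-1.043, 0.799)
t=2.000: state=(-0.802, 1.572)
t=2.200: state=(-0.435, 2.032)
t=2.400: state=(-0.018, 2.063)
t=2.600: state=(0.361, 1.666)
t=2.800: state=(0.629, 0.983)
t=3.000: state=(0.748, 0.198)
t=3.200: state=(0.712, -0.540)
t=3.400: state=(0.542, -1.117)
t=3.560: state=(0.339, -1.394)
largest grid value and its neighbours: theta(0.060)=1.75380, theta(0.070)=1.75414, theta(0.080)=1.75393
parabola through these three points peaks at t≈0.071 with theta≈1.75414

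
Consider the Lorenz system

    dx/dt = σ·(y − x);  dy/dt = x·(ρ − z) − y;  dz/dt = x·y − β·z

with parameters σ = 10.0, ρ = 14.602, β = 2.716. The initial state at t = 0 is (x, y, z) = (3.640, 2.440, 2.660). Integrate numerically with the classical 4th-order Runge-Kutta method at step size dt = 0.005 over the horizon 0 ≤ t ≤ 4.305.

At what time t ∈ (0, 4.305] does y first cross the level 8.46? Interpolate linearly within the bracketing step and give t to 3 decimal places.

t=0.000: state=(3.640, 2.440, 2.660)
step 1 (dt=0.005): k1=(-12.000, 41.029, 1.657), k2=(-10.674, 40.553, 1.943), k3=(-10.719, 40.591, 1.945), k4=(-9.434, 40.151, 2.228); state += dt/6·(k1+2k2+2k3+k4)
t=0.005: state=(3.586, 2.643, 2.670)
t=0.010: state=(3.545, 2.842, 2.682)
t=0.015: state=(3.516, 3.037, 2.698)
t=0.145: state=(5.409, 8.288, 4.602)
next step: t=0.150: state=(5.555, 8.518, 4.769) — y has crossed 8.46
linear interpolation between t=0.145 (8.28792) and t=0.150 (8.51769) → t≈0.149

t = 0.149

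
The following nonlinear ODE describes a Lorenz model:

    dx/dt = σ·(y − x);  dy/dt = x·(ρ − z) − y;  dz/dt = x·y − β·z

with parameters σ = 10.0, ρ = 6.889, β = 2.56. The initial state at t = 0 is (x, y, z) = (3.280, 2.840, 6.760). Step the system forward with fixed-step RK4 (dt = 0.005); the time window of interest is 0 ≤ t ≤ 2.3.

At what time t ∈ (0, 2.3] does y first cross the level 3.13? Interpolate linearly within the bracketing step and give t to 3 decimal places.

t=0.000: state=(3.280, 2.840, 6.760)
step 1 (dt=0.005): k1=(-4.400, -2.417, -7.990), k2=(-4.350, -2.347, -7.990), k3=(-4.350, -2.347, -7.989), k4=(-4.300, -2.278, -7.988); state += dt/6·(k1+2k2+2k3+k4)
t=0.005: state=(3.258, 2.828, 6.720)
t=0.010: state=(3.237, 2.817, 6.680)
t=0.015: state=(3.216, 2.807, 6.640)
continuing one RK4 step at a time; state shown every 20 steps (Δt=0.1):
t=0.100: state=(2.947, 2.723, 5.985)
t=0.200: state=(2.827, 2.805, 5.330)
t=0.300: state=(2.889, 3.030, 4.857)
t=0.330: state=(2.938, 3.120, 4.757)
next step: t=0.335: state=(2.947, 3.136, 4.742) — y has crossed 3.13
linear interpolation between t=0.330 (3.11984) and t=0.335 (3.13568) → t≈0.333

t = 0.333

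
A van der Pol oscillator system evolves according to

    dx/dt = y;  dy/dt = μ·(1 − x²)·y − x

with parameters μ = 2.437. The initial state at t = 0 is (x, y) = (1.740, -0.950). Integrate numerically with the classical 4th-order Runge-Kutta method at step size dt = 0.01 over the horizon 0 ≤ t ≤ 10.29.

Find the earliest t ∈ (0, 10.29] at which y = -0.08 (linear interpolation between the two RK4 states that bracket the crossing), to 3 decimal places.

t=0.000: state=(1.740, -0.950)
step 1 (dt=0.01): k1=(-0.950, 2.954), k2=(-0.935, 2.848), k3=(-0.936, 2.851), k4=(-0.921, 2.750); state += dt/6·(k1+2k2+2k3+k4)
t=0.010: state=(1.731, -0.921)
t=0.020: state=(1.722, -0.895)
t=0.030: state=(1.713, -0.870)
continuing one RK4 step at a time; state shown every 50 steps (Δt=0.5):
t=0.500: state=(1.418, -0.553)
t=1.000: state=(1.109, -0.734)
t=1.500: state=(0.597, -1.488)
t=2.000: state=(-0.772, -4.297)
t=2.500: state=(-2.014, -0.262)
t=2.550: state=(-2.022, -0.096)
next step: t=2.560: state=(-2.023, -0.070) — y has crossed -0.08
linear interpolation between t=2.550 (-0.09600) and t=2.560 (-0.06955) → t≈2.556

t = 2.556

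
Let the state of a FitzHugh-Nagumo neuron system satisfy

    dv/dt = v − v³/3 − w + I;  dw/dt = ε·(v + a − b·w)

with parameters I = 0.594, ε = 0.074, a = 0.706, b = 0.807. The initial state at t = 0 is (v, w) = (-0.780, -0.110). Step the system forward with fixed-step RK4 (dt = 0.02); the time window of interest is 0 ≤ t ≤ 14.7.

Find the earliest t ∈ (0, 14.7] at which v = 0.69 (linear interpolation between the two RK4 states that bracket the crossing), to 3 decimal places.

t = 4.123

t=0.000: state=(-0.780, -0.110)
step 1 (dt=0.02): k1=(0.082, 0.001), k2=(0.082, 0.001), k3=(0.082, 0.001), k4=(0.083, 0.001); state += dt/6·(k1+2k2+2k3+k4)
t=0.020: state=(-0.778, -0.110)
t=0.040: state=(-0.777, -0.110)
t=0.060: state=(-0.775, -0.110)
continuing one RK4 step at a time; state shown every 25 steps (Δt=0.5):
t=0.500: state=(-0.735, -0.109)
t=1.000: state=(-0.679, -0.106)
t=1.500: state=(-0.608, -0.100)
t=2.000: state=(-0.514, -0.092)
t=2.500: state=(-0.385, -0.080)
t=3.000: state=(-0.195, -0.063)
t=3.500: state=(0.098, -0.037)
t=4.000: state=(0.551, 0.001)
t=4.120: state=(0.686, 0.013)
next step: t=4.140: state=(0.710, 0.015) — v has crossed 0.69
linear interpolation between t=4.120 (0.68639) and t=4.140 (0.70969) → t≈4.123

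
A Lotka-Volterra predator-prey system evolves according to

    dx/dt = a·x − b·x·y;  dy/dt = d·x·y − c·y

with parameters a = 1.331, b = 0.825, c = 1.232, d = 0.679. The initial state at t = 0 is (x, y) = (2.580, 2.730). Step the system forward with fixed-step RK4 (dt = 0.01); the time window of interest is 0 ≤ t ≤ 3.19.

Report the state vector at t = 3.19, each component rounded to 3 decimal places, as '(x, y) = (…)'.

(x, y) = (1.721, 0.752)

t=0.000: state=(2.580, 2.730)
step 1 (dt=0.01): k1=(-2.377, 1.419), k2=(-2.381, 1.401), k3=(-2.381, 1.401), k4=(-2.384, 1.382); state += dt/6·(k1+2k2+2k3+k4)
t=0.010: state=(2.556, 2.744)
t=0.020: state=(2.532, 2.758)
t=0.030: state=(2.508, 2.771)
continuing one RK4 step at a time; state shown every 20 steps (Δt=0.2):
t=0.200: state=(2.105, 2.932)
t=0.400: state=(1.686, 2.962)
t=0.600: state=(1.360, 2.844)
t=0.800: state=(1.129, 2.630)
t=1.000: state=(0.975, 2.369)
t=1.200: state=(0.880, 2.099)
t=1.400: state=(0.830, 1.842)
t=1.600: state=(0.815, 1.609)
t=1.800: state=(0.830, 1.406)
t=2.000: state=(0.871, 1.233)
t=2.200: state=(0.939, 1.090)
t=2.400: state=(1.034, 0.973)
t=2.600: state=(1.159, 0.883)
t=2.800: state=(1.315, 0.816)
t=3.000: state=(1.505, 0.772)
t=3.190: state=(1.721, 0.752)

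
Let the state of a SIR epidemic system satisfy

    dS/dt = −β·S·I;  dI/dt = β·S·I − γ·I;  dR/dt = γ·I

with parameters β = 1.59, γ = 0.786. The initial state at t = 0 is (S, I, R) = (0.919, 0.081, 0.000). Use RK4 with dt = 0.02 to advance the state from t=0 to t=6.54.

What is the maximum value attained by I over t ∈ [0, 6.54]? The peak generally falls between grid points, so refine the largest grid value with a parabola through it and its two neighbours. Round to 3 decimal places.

t=0.000: state=(0.919, 0.081, 0.000)
step 1 (dt=0.02): k1=(-0.118, 0.055, 0.064), k2=(-0.119, 0.055, 0.064), k3=(-0.119, 0.055, 0.064), k4=(-0.120, 0.055, 0.065); state += dt/6·(k1+2k2+2k3+k4)
t=0.020: state=(0.917, 0.082, 0.001)
t=0.040: state=(0.914, 0.083, 0.003)
t=0.060: state=(0.912, 0.084, 0.004)
continuing one RK4 step at a time; state shown every 25 steps (Δt=0.5):
t=0.500: state=(0.852, 0.111, 0.038)
t=1.000: state=(0.770, 0.142, 0.087)
t=1.500: state=(0.680, 0.171, 0.149)
t=2.000: state=(0.588, 0.191, 0.221)
t=2.500: state=(0.503, 0.199, 0.298)
t=3.000: state=(0.430, 0.195, 0.375)
t=3.500: state=(0.370, 0.180, 0.449)
t=4.000: state=(0.323, 0.160, 0.516)
t=4.500: state=(0.287, 0.138, 0.575)
t=5.000: state=(0.260, 0.116, 0.625)
t=5.500: state=(0.239, 0.095, 0.666)
t=6.000: state=(0.223, 0.077, 0.700)
t=6.500: state=(0.211, 0.062, 0.727)
t=6.540: state=(0.210, 0.061, 0.729)
largest grid value and its neighbours: I(2.540)=0.19913, I(2.560)=0.19914, I(2.580)=0.19912
parabola through these three points peaks at t≈2.556 with I≈0.19914

max I = 0.199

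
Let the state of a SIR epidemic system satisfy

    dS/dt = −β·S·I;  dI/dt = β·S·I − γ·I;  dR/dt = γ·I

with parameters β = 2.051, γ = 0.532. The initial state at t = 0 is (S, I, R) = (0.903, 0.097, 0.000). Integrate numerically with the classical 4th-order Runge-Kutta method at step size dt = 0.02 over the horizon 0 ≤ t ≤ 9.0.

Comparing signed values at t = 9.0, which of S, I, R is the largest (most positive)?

t=0.000: state=(0.903, 0.097, 0.000)
step 1 (dt=0.02): k1=(-0.180, 0.128, 0.052), k2=(-0.182, 0.129, 0.052), k3=(-0.182, 0.129, 0.052), k4=(-0.184, 0.131, 0.053); state += dt/6·(k1+2k2+2k3+k4)
t=0.020: state=(0.899, 0.100, 0.001)
t=0.040: state=(0.896, 0.102, 0.002)
t=0.060: state=(0.892, 0.105, 0.003)
continuing one RK4 step at a time; state shown every 25 steps (Δt=0.5):
t=0.500: state=(0.787, 0.178, 0.036)
t=1.000: state=(0.622, 0.281, 0.097)
t=1.500: state=(0.444, 0.372, 0.184)
t=2.000: state=(0.295, 0.415, 0.290)
t=2.500: state=(0.193, 0.407, 0.400)
t=3.000: state=(0.130, 0.367, 0.504)
t=3.500: state=(0.091, 0.314, 0.594)
t=4.000: state=(0.068, 0.261, 0.671)
t=4.500: state=(0.053, 0.213, 0.734)
t=5.000: state=(0.044, 0.171, 0.785)
t=5.500: state=(0.037, 0.137, 0.826)
t=6.000: state=(0.033, 0.109, 0.858)
t=6.500: state=(0.030, 0.086, 0.884)
t=7.000: state=(0.028, 0.068, 0.904)
t=7.500: state=(0.026, 0.054, 0.920)
t=8.000: state=(0.025, 0.042, 0.933)
t=8.500: state=(0.024, 0.033, 0.943)
t=9.000: state=(0.023, 0.026, 0.951)
compare at T: S=0.023, I=0.026, R=0.951

largest component: R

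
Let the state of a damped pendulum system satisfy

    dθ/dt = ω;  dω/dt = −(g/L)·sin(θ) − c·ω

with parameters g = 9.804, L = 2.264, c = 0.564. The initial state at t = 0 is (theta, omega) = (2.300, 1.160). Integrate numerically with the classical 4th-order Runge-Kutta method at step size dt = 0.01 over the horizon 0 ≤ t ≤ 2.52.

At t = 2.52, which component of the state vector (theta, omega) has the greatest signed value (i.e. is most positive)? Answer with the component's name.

t=0.000: state=(2.300, 1.160)
step 1 (dt=0.01): k1=(1.160, -3.883), k2=(1.141, -3.856), k3=(1.141, -3.856), k4=(1.121, -3.829); state += dt/6·(k1+2k2+2k3+k4)
t=0.010: state=(2.311, 1.121)
t=0.020: state=(2.322, 1.083)
t=0.030: state=(2.333, 1.046)
continuing one RK4 step at a time; state shown every 10 steps (Δt=0.1):
t=0.100: state=(2.397, 0.798)
t=0.200: state=(2.461, 0.480)
t=0.300: state=(2.494, 0.195)
t=0.400: state=(2.501, -0.068)
t=0.500: state=(2.481, -0.319)
t=0.600: state=(2.437, -0.566)
t=0.700: state=(2.368, -0.818)
t=0.800: state=(2.273, -1.081)
t=0.900: state=(2.151, -1.358)
t=1.000: state=(2.001, -1.651)
t=1.100: state=(1.821, -1.957)
t=1.200: state=(1.609, -2.266)
t=1.300: state=(1.368, -2.560)
t=1.400: state=(1.099, -2.816)
t=1.500: state=(0.807, -3.003)
t=1.600: state=(0.501, -3.094)
t=1.700: state=(0.192, -3.066)
t=1.800: state=(-0.108, -2.914)
t=1.900: state=(-0.387, -2.650)
t=2.000: state=(-0.635, -2.298)
t=2.100: state=(-0.845, -1.888)
t=2.200: state=(-1.011, -1.446)
t=2.300: state=(-1.134, -0.996)
t=2.400: state=(-1.211, -0.553)
t=2.500: state=(-1.245, -0.126)
t=2.520: state=(-1.246, -0.043)
compare at T: theta=-1.246, omega=-0.043

largest component: omega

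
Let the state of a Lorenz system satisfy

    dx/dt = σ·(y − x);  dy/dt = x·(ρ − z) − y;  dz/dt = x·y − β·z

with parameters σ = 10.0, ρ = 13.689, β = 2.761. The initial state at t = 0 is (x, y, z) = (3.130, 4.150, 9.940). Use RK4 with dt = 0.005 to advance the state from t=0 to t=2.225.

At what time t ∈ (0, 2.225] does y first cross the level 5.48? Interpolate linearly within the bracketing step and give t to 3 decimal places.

t = 0.116

t=0.000: state=(3.130, 4.150, 9.940)
step 1 (dt=0.005): k1=(10.200, 7.584, -14.455), k2=(10.135, 7.775, -14.189), k3=(10.141, 7.772, -14.190), k4=(10.082, 7.961, -13.925); state += dt/6·(k1+2k2+2k3+k4)
t=0.005: state=(3.181, 4.189, 9.869)
t=0.010: state=(3.231, 4.230, 9.801)
t=0.015: state=(3.281, 4.272, 9.735)
continuing one RK4 step at a time; state shown every 20 steps (Δt=0.1):
t=0.100: state=(4.146, 5.251, 9.041)
t=0.115: state=(4.316, 5.467, 9.008)
next step: t=0.120: state=(4.374, 5.541, 9.003) — y has crossed 5.48
linear interpolation between t=0.115 (5.46660) and t=0.120 (5.54082) → t≈0.116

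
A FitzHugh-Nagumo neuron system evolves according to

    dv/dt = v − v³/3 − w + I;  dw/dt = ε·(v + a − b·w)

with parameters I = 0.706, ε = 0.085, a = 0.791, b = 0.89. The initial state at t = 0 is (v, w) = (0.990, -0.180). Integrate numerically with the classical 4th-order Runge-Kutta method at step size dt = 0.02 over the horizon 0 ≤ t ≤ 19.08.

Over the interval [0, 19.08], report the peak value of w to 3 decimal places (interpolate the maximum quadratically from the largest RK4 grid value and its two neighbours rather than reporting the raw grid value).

t=0.000: state=(0.990, -0.180)
step 1 (dt=0.02): k1=(1.553, 0.165), k2=(1.551, 0.166), k3=(1.551, 0.166), k4=(1.549, 0.167); state += dt/6·(k1+2k2+2k3+k4)
t=0.020: state=(1.021, -0.177)
t=0.040: state=(1.052, -0.173)
t=0.060: state=(1.083, -0.170)
continuing one RK4 step at a time; state shown every 50 steps (Δt=1):
t=1.000: state=(1.922, 0.028)
t=2.000: state=(1.947, 0.251)
t=3.000: state=(1.877, 0.454)
t=4.000: state=(1.801, 0.636)
t=5.000: state=(1.724, 0.799)
t=6.000: state=(1.646, 0.943)
t=7.000: state=(1.567, 1.071)
t=8.000: state=(1.485, 1.182)
t=9.000: state=(1.400, 1.279)
t=10.000: state=(1.309, 1.362)
t=11.000: state=(1.210, 1.430)
t=12.000: state=(1.097, 1.485)
t=13.000: state=(0.960, 1.526)
t=14.000: state=(0.775, 1.551)
t=15.000: state=(0.473, 1.555)
t=16.000: state=(-0.176, 1.522)
t=17.000: state=(-1.455, 1.410)
t=18.000: state=(-1.929, 1.226)
t=19.000: state=(-1.904, 1.044)
t=19.080: state=(-1.899, 1.030)
largest grid value and its neighbours: w(14.640)=1.55670, w(14.660)=1.55672, w(14.680)=1.55671
parabola through these three points peaks at t≈14.669 with w≈1.55672

max w = 1.557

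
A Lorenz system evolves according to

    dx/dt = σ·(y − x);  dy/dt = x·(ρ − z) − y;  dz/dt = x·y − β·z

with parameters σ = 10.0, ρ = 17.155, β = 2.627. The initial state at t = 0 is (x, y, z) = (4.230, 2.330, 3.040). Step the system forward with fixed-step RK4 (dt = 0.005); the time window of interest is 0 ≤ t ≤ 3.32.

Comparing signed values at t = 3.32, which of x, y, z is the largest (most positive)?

t=0.000: state=(4.230, 2.330, 3.040)
step 1 (dt=0.005): k1=(-19.000, 57.376, 1.870), k2=(-17.091, 56.543, 2.347), k3=(-17.159, 56.607, 2.347), k4=(-15.312, 55.834, 2.812); state += dt/6·(k1+2k2+2k3+k4)
t=0.005: state=(4.144, 2.613, 3.052)
t=0.010: state=(4.076, 2.889, 3.068)
t=0.015: state=(4.025, 3.159, 3.089)
continuing one RK4 step at a time; state shown every 40 steps (Δt=0.2):
t=0.200: state=(8.843, 13.538, 9.891)
t=0.400: state=(9.529, 3.764, 25.442)
t=0.600: state=(1.019, -0.661, 15.462)
t=0.800: state=(-0.302, -0.544, 9.134)
t=1.000: state=(-0.988, -1.575, 5.504)
t=1.200: state=(-3.551, -5.908, 4.521)
t=1.400: state=(-10.995, -14.486, 16.230)
t=1.600: state=(-6.423, -1.082, 22.590)
t=1.800: state=(-0.771, 0.045, 13.387)
t=2.000: state=(-0.344, -0.441, 7.928)
t=2.200: state=(-0.950, -1.543, 4.781)
t=2.400: state=(-3.595, -6.052, 4.112)
t=2.600: state=(-11.309, -14.751, 16.793)
t=2.800: state=(-6.068, -0.634, 22.448)
t=3.000: state=(-0.506, 0.289, 13.198)
t=3.200: state=(0.064, 0.145, 7.801)
t=3.320: state=(0.162, 0.263, 5.694)
compare at T: x=0.162, y=0.263, z=5.694

largest component: z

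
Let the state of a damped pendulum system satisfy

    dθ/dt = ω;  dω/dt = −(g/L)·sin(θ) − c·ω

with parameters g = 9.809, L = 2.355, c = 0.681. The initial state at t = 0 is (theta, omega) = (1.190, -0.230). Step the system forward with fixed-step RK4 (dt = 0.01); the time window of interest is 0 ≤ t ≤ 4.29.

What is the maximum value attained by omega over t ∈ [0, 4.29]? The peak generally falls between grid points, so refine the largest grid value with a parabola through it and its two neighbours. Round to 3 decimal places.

max omega = 1.043

t=0.000: state=(1.190, -0.230)
step 1 (dt=0.01): k1=(-0.230, -3.710), k2=(-0.249, -3.696), k3=(-0.248, -3.696), k4=(-0.267, -3.681); state += dt/6·(k1+2k2+2k3+k4)
t=0.010: state=(1.188, -0.267)
t=0.020: state=(1.185, -0.304)
t=0.030: state=(1.181, -0.340)
continuing one RK4 step at a time; state shown every 20 steps (Δt=0.2):
t=0.200: state=(1.074, -0.909)
t=0.400: state=(0.837, -1.430)
t=0.600: state=(0.516, -1.734)
t=0.800: state=(0.161, -1.769)
t=1.000: state=(-0.173, -1.533)
t=1.200: state=(-0.438, -1.096)
t=1.400: state=(-0.605, -0.562)
t=1.600: state=(-0.663, -0.023)
t=1.800: state=(-0.619, 0.450)
t=2.000: state=(-0.491, 0.805)
t=2.200: state=(-0.307, 1.006)
t=2.400: state=(-0.100, 1.033)
t=2.600: state=(0.096, 0.900)
t=2.800: state=(0.252, 0.646)
t=3.000: state=(0.350, 0.328)
t=3.200: state=(0.383, 0.003)
t=3.400: state=(0.354, -0.281)
t=3.600: state=(0.276, -0.488)
t=3.800: state=(0.165, -0.597)
t=4.000: state=(0.044, -0.601)
t=4.200: state=(-0.069, -0.513)
t=4.290: state=(-0.112, -0.449)
largest grid value and its neighbours: omega(2.320)=1.04300, omega(2.330)=1.04327, omega(2.340)=1.04312
parabola through these three points peaks at t≈2.331 with omega≈1.04328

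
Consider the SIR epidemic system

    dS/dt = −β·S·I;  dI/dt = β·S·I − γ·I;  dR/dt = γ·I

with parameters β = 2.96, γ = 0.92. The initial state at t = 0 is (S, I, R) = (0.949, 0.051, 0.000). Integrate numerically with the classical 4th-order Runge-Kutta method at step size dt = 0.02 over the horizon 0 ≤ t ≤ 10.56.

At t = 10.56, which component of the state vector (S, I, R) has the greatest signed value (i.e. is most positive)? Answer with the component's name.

largest component: R

t=0.000: state=(0.949, 0.051, 0.000)
step 1 (dt=0.02): k1=(-0.143, 0.096, 0.047), k2=(-0.146, 0.098, 0.048), k3=(-0.146, 0.098, 0.048), k4=(-0.148, 0.100, 0.049); state += dt/6·(k1+2k2+2k3+k4)
t=0.020: state=(0.946, 0.053, 0.001)
t=0.040: state=(0.943, 0.055, 0.002)
t=0.060: state=(0.940, 0.057, 0.003)
continuing one RK4 step at a time; state shown every 25 steps (Δt=0.5):
t=0.500: state=(0.840, 0.122, 0.038)
t=1.000: state=(0.647, 0.234, 0.119)
t=1.500: state=(0.424, 0.325, 0.250)
t=2.000: state=(0.257, 0.337, 0.406)
t=2.500: state=(0.161, 0.288, 0.551)
t=3.000: state=(0.111, 0.221, 0.668)
t=3.500: state=(0.083, 0.161, 0.756)
t=4.000: state=(0.068, 0.114, 0.818)
t=4.500: state=(0.059, 0.079, 0.862)
t=5.000: state=(0.054, 0.054, 0.892)
t=5.500: state=(0.050, 0.037, 0.913)
t=6.000: state=(0.048, 0.025, 0.927)
t=6.500: state=(0.047, 0.017, 0.936)
t=7.000: state=(0.046, 0.011, 0.943)
t=7.500: state=(0.045, 0.008, 0.947)
t=8.000: state=(0.045, 0.005, 0.950)
t=8.500: state=(0.044, 0.004, 0.952)
t=9.000: state=(0.044, 0.002, 0.953)
t=9.500: state=(0.044, 0.002, 0.954)
t=10.000: state=(0.044, 0.001, 0.955)
t=10.500: state=(0.044, 0.001, 0.955)
t=10.560: state=(0.044, 0.001, 0.955)
compare at T: S=0.044, I=0.001, R=0.955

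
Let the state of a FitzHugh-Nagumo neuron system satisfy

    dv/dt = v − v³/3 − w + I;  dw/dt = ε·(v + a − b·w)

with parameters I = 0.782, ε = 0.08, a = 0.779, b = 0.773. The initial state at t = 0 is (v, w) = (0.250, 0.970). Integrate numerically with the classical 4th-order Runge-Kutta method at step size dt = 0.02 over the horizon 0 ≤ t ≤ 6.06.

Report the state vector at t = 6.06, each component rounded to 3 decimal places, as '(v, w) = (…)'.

(v, w) = (1.348, 1.315)

t=0.000: state=(0.250, 0.970)
step 1 (dt=0.02): k1=(0.057, 0.022), k2=(0.057, 0.022), k3=(0.057, 0.022), k4=(0.057, 0.022); state += dt/6·(k1+2k2+2k3+k4)
t=0.020: state=(0.251, 0.970)
t=0.040: state=(0.252, 0.971)
t=0.060: state=(0.253, 0.971)
continuing one RK4 step at a time; state shown every 10 steps (Δt=0.2):
t=0.200: state=(0.262, 0.975)
t=0.400: state=(0.275, 0.979)
t=0.600: state=(0.291, 0.984)
t=0.800: state=(0.308, 0.989)
t=1.000: state=(0.327, 0.994)
t=1.200: state=(0.349, 1.000)
t=1.400: state=(0.374, 1.006)
t=1.600: state=(0.402, 1.012)
t=1.800: state=(0.434, 1.019)
t=2.000: state=(0.471, 1.026)
t=2.200: state=(0.511, 1.033)
t=2.400: state=(0.557, 1.041)
t=2.600: state=(0.607, 1.050)
t=2.800: state=(0.663, 1.060)
t=3.000: state=(0.722, 1.070)
t=3.200: state=(0.786, 1.081)
t=3.400: state=(0.852, 1.093)
t=3.600: state=(0.919, 1.107)
t=3.800: state=(0.985, 1.120)
t=4.000: state=(1.050, 1.135)
t=4.200: state=(1.109, 1.151)
t=4.400: state=(1.163, 1.167)
t=4.600: state=(1.210, 1.184)
t=4.800: state=(1.250, 1.201)
t=5.000: state=(1.282, 1.219)
t=5.200: state=(1.307, 1.237)
t=5.400: state=(1.325, 1.255)
t=5.600: state=(1.338, 1.274)
t=5.800: state=(1.345, 1.292)
t=6.000: state=(1.348, 1.309)
t=6.060: state=(1.348, 1.315)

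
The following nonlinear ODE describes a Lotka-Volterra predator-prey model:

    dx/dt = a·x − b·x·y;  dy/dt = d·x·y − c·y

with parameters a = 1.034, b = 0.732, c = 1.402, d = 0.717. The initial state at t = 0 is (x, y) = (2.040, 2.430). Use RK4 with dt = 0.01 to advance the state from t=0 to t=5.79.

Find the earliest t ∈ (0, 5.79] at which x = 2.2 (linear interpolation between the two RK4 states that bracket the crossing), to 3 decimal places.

t = 3.260

t=0.000: state=(2.040, 2.430)
step 1 (dt=0.01): k1=(-1.519, 0.147), k2=(-1.515, 0.134), k3=(-1.515, 0.134), k4=(-1.510, 0.121); state += dt/6·(k1+2k2+2k3+k4)
t=0.010: state=(2.025, 2.431)
t=0.020: state=(2.010, 2.432)
t=0.030: state=(1.995, 2.433)
continuing one RK4 step at a time; state shown every 20 steps (Δt=0.2):
t=0.200: state=(1.758, 2.409)
t=0.400: state=(1.530, 2.302)
t=0.600: state=(1.359, 2.138)
t=0.800: state=(1.239, 1.945)
t=1.000: state=(1.163, 1.745)
t=1.200: state=(1.124, 1.552)
t=1.400: state=(1.115, 1.377)
t=1.600: state=(1.134, 1.222)
t=1.800: state=(1.178, 1.089)
t=2.000: state=(1.246, 0.979)
t=2.200: state=(1.336, 0.890)
t=2.400: state=(1.450, 0.820)
t=2.600: state=(1.588, 0.770)
t=2.800: state=(1.749, 0.739)
t=3.000: state=(1.932, 0.727)
t=3.200: state=(2.136, 0.735)
t=3.260: state=(2.200, 0.742)
next step: t=3.270: state=(2.211, 0.743) — x has crossed 2.2
linear interpolation between t=3.260 (2.19980) and t=3.270 (2.21062) → t≈3.260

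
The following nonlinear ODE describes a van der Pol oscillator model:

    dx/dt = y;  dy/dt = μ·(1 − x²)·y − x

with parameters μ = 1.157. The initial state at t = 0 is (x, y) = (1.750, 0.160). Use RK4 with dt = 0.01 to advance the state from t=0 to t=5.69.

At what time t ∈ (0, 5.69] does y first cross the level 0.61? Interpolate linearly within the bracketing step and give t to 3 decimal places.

t = 3.915

t=0.000: state=(1.750, 0.160)
step 1 (dt=0.01): k1=(0.160, -2.132), k2=(0.149, -2.108), k3=(0.149, -2.108), k4=(0.139, -2.084); state += dt/6·(k1+2k2+2k3+k4)
t=0.010: state=(1.751, 0.139)
t=0.020: state=(1.753, 0.118)
t=0.030: state=(1.754, 0.098)
continuing one RK4 step at a time; state shown every 20 steps (Δt=0.2):
t=0.200: state=(1.745, -0.180)
t=0.400: state=(1.687, -0.391)
t=0.600: state=(1.593, -0.537)
t=0.800: state=(1.474, -0.657)
t=1.000: state=(1.330, -0.777)
t=1.200: state=(1.161, -0.919)
t=1.400: state=(0.960, -1.102)
t=1.600: state=(0.716, -1.353)
t=1.800: state=(0.412, -1.703)
t=2.000: state=(0.027, -2.168)
t=2.200: state=(-0.457, -2.649)
t=2.400: state=(-1.010, -2.783)
t=2.600: state=(-1.517, -2.165)
t=2.800: state=(-1.847, -1.124)
t=3.000: state=(-1.984, -0.314)
t=3.200: state=(-1.997, 0.131)
t=3.400: state=(-1.946, 0.355)
t=3.600: state=(-1.862, 0.480)
t=3.800: state=(-1.757, 0.566)
t=3.910: state=(-1.692, 0.608)
next step: t=3.920: state=(-1.686, 0.612) — y has crossed 0.61
linear interpolation between t=3.910 (0.60809) and t=3.920 (0.61190) → t≈3.915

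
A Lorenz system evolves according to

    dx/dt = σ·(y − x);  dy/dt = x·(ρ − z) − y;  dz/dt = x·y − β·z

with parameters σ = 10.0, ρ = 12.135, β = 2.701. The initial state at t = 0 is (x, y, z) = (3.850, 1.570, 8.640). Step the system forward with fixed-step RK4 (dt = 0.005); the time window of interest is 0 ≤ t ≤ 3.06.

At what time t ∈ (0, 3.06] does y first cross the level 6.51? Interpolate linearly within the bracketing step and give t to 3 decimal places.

t = 0.345

t=0.000: state=(3.850, 1.570, 8.640)
step 1 (dt=0.005): k1=(-22.800, 11.886, -17.292), k2=(-21.933, 11.821, -17.152), k3=(-21.956, 11.827, -17.150), k4=(-21.111, 11.764, -17.012); state += dt/6·(k1+2k2+2k3+k4)
t=0.005: state=(3.740, 1.629, 8.554)
t=0.010: state=(3.639, 1.688, 8.470)
t=0.015: state=(3.545, 1.746, 8.387)
continuing one RK4 step at a time; state shown every 20 steps (Δt=0.1):
t=0.100: state=(2.825, 2.694, 7.182)
t=0.200: state=(3.191, 3.961, 6.344)
t=0.300: state=(4.272, 5.637, 6.415)
t=0.345: state=(4.934, 6.504, 6.868)
next step: t=0.350: state=(5.013, 6.602, 6.937) — y has crossed 6.51
linear interpolation between t=0.345 (6.50436) and t=0.350 (6.60173) → t≈0.345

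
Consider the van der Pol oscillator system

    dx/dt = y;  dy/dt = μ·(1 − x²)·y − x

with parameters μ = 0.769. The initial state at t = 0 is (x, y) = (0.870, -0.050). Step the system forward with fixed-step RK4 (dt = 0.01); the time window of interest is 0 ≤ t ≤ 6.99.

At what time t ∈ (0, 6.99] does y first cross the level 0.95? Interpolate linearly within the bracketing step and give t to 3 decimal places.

t=0.000: state=(0.870, -0.050)
step 1 (dt=0.01): k1=(-0.050, -0.879), k2=(-0.054, -0.880), k3=(-0.054, -0.880), k4=(-0.059, -0.880); state += dt/6·(k1+2k2+2k3+k4)
t=0.010: state=(0.869, -0.059)
t=0.020: state=(0.869, -0.068)
t=0.030: state=(0.868, -0.076)
continuing one RK4 step at a time; state shown every 25 steps (Δt=0.25):
t=0.250: state=(0.830, -0.272)
t=0.500: state=(0.734, -0.498)
t=0.750: state=(0.580, -0.730)
t=1.000: state=(0.368, -0.976)
t=1.250: state=(0.091, -1.234)
t=1.500: state=(-0.248, -1.473)
t=1.750: state=(-0.636, -1.599)
t=2.000: state=(-1.027, -1.480)
t=2.250: state=(-1.351, -1.075)
t=2.500: state=(-1.553, -0.536)
t=2.750: state=(-1.625, -0.053)
t=3.000: state=(-1.590, 0.309)
t=3.250: state=(-1.478, 0.577)
t=3.500: state=(-1.305, 0.801)
t=3.660: state=(-1.166, 0.943)
next step: t=3.670: state=(-1.156, 0.952) — y has crossed 0.95
linear interpolation between t=3.660 (0.94262) and t=3.670 (0.95170) → t≈3.668

t = 3.668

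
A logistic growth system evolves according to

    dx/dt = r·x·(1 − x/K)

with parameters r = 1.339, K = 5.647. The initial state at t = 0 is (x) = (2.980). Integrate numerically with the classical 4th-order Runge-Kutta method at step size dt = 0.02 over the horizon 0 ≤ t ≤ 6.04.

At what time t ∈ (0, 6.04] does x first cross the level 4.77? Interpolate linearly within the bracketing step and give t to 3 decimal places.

t = 1.182

t=0.000: state=(2.980)
step 1 (dt=0.02): k1=(1.885), k2=(1.883), k3=(1.883), k4=(1.881); state += dt/6·(k1+2k2+2k3+k4)
t=0.020: state=(3.018)
t=0.040: state=(3.055)
t=0.060: state=(3.093)
continuing one RK4 step at a time; state shown every 10 steps (Δt=0.2):
t=0.200: state=(3.352)
t=0.400: state=(3.706)
t=0.600: state=(4.031)
t=0.800: state=(4.322)
t=1.000: state=(4.574)
t=1.180: state=(4.768)
next step: t=1.200: state=(4.788) — x has crossed 4.77
linear interpolation between t=1.180 (4.76807) and t=1.200 (4.78776) → t≈1.182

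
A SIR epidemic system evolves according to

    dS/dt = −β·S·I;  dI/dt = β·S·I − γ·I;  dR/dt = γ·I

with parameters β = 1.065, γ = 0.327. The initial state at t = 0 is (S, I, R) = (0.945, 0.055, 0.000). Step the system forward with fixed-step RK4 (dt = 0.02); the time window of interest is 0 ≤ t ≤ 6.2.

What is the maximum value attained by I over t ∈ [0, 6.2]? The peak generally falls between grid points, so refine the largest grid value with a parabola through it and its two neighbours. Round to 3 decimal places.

t=0.000: state=(0.945, 0.055, 0.000)
step 1 (dt=0.02): k1=(-0.055, 0.037, 0.018), k2=(-0.056, 0.038, 0.018), k3=(-0.056, 0.038, 0.018), k4=(-0.056, 0.038, 0.018); state += dt/6·(k1+2k2+2k3+k4)
t=0.020: state=(0.944, 0.056, 0.000)
t=0.040: state=(0.943, 0.057, 0.001)
t=0.060: state=(0.942, 0.057, 0.001)
continuing one RK4 step at a time; state shown every 25 steps (Δt=0.5):
t=0.500: state=(0.913, 0.077, 0.011)
t=1.000: state=(0.870, 0.105, 0.025)
t=1.500: state=(0.815, 0.139, 0.045)
t=2.000: state=(0.749, 0.179, 0.071)
t=2.500: state=(0.673, 0.223, 0.104)
t=3.000: state=(0.591, 0.265, 0.144)
t=3.500: state=(0.508, 0.301, 0.190)
t=4.000: state=(0.430, 0.328, 0.242)
t=4.500: state=(0.359, 0.344, 0.297)
t=5.000: state=(0.299, 0.348, 0.354)
t=5.500: state=(0.248, 0.341, 0.410)
t=6.000: state=(0.208, 0.327, 0.465)
t=6.200: state=(0.194, 0.320, 0.486)
largest grid value and its neighbours: I(4.900)=0.34777, I(4.920)=0.34778, I(4.940)=0.34778
parabola through these three points peaks at t≈4.924 with I≈0.34778

max I = 0.348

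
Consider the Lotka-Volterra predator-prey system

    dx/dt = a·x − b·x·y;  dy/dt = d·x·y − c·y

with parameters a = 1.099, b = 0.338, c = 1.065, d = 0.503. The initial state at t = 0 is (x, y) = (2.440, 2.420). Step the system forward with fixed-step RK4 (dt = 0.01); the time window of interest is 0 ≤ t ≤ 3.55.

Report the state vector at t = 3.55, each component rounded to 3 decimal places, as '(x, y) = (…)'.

t=0.000: state=(2.440, 2.420)
step 1 (dt=0.01): k1=(0.686, 0.393), k2=(0.685, 0.397), k3=(0.685, 0.397), k4=(0.684, 0.402); state += dt/6·(k1+2k2+2k3+k4)
t=0.010: state=(2.447, 2.424)
t=0.020: state=(2.454, 2.428)
t=0.030: state=(2.461, 2.432)
continuing one RK4 step at a time; state shown every 20 steps (Δt=0.2):
t=0.200: state=(2.573, 2.517)
t=0.400: state=(2.693, 2.651)
t=0.600: state=(2.788, 2.823)
t=0.800: state=(2.851, 3.031)
t=1.000: state=(2.871, 3.268)
t=1.200: state=(2.843, 3.522)
t=1.400: state=(2.768, 3.776)
t=1.600: state=(2.650, 4.008)
t=1.800: state=(2.501, 4.198)
t=2.000: state=(2.335, 4.328)
t=2.200: state=(2.166, 4.386)
t=2.400: state=(2.006, 4.371)
t=2.600: state=(1.864, 4.291)
t=2.800: state=(1.745, 4.158)
t=3.000: state=(1.651, 3.985)
t=3.200: state=(1.581, 3.788)
t=3.400: state=(1.536, 3.581)
t=3.550: state=(1.516, 3.424)

(x, y) = (1.516, 3.424)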